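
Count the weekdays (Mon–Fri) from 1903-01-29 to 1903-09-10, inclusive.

161

1903-01-29 is a Thursday.
That's 225 days from start to end, counting both.
225 = 7 × 32 + 1, so there are 32 full weeks plus 1 extra day.
Each full week contributes 5 weekdays (Mon–Fri): 32 × 5 = 160.
The 1 extra day is Thu — 1 of them qualifies.
Total: 160 + 1 = 161.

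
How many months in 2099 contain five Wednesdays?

A month has five Wednesdays exactly when Wednesday falls within its first (length − 28) days.
Jan: 31 days, starts Thu → 5 of Thu, Fri, Sat
Feb: 28 days, starts Sun → 5 of (none)
Mar: 31 days, starts Sun → 5 of Sun, Mon, Tue
Apr: 30 days, starts Wed → 5 of Wed, Thu ✓
May: 31 days, starts Fri → 5 of Fri, Sat, Sun
Jun: 30 days, starts Mon → 5 of Mon, Tue
Jul: 31 days, starts Wed → 5 of Wed, Thu, Fri ✓
Aug: 31 days, starts Sat → 5 of Sat, Sun, Mon
Sep: 30 days, starts Tue → 5 of Tue, Wed ✓
Oct: 31 days, starts Thu → 5 of Thu, Fri, Sat
Nov: 30 days, starts Sun → 5 of Sun, Mon
Dec: 31 days, starts Tue → 5 of Tue, Wed, Thu ✓
Months with five Wednesdays: Apr, Jul, Sep, Dec.

4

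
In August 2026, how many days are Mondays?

Aug 1, 2026 is a Saturday.
The range spans 31 days (inclusive of both endpoints).
31 = 7 × 4 + 3, so there are 4 full weeks plus 3 extra days.
Each full week contributes one Monday: 4 so far.
The 3 extra days are Sat, Sun, Mon — 1 of them qualifies.
Total: 4 + 1 = 5.

5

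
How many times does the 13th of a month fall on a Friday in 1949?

1

The 13th falls on a Friday when the month's 13th has weekday Fri.
Jan 13 is Thu; Feb 13 is Sun; Mar 13 is Sun; Apr 13 is Wed; May 13 is Fri ✓; Jun 13 is Mon; Jul 13 is Wed; Aug 13 is Sat; Sep 13 is Tue; Oct 13 is Thu; Nov 13 is Sun; Dec 13 is Tue.
Friday the 13ths: May.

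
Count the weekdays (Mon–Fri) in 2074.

261

January 1, 2074 is a Monday.
That's 365 days from start to end, counting both.
365 = 7 × 52 + 1, so there are 52 full weeks plus 1 extra day.
Each full week contributes 5 weekdays (Mon–Fri): 52 × 5 = 260.
The 1 extra day is Monday — 1 of them qualifies.
Total: 260 + 1 = 261.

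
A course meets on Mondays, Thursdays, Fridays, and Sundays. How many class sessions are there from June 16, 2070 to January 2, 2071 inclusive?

June 16, 2070 is a Monday.
That's 201 days from start to end, counting both.
201 = 7 × 28 + 5, so there are 28 full weeks plus 5 extra days.
Each full week contributes 4 days from the set (Mon, Thu, Fri, Sun): 28 × 4 = 112.
The 5 extra days are Mon, Tue, Wed, Thu, Fri — 3 of them qualify.
Total: 112 + 3 = 115.

115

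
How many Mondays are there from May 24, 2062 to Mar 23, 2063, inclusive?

43

May 24, 2062 is a Wednesday.
That's 304 days from start to end, counting both.
304 = 7 × 43 + 3, so there are 43 full weeks plus 3 extra days.
Each full week contributes one Monday: 43 so far.
The 3 extra days are Wednesday, Thursday, Friday — none qualify.
Total: 43 + 0 = 43.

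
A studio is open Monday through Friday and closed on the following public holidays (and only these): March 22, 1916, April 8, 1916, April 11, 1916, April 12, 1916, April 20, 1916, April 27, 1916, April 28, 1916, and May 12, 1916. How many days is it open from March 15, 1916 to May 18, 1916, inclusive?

March 15, 1916 is a Wednesday.
That's 65 days from start to end, counting both.
65 = 7 × 9 + 2, so there are 9 full weeks plus 2 extra days.
Each full week contributes 5 weekdays (Mon–Fri): 9 × 5 = 45.
The 2 extra days are Wed, Thu — 2 of them qualify.
Total: 45 + 2 = 47.
Holidays: March 22, 1916 (Wed); April 8, 1916 (Sat); April 11, 1916 (Tue); April 12, 1916 (Wed); April 20, 1916 (Thu); April 27, 1916 (Thu); April 28, 1916 (Fri); May 12, 1916 (Fri).
7 of the 8 holidays fall on weekdays; the rest are weekends and were already excluded.
Business days: 47 − 7 = 40.

40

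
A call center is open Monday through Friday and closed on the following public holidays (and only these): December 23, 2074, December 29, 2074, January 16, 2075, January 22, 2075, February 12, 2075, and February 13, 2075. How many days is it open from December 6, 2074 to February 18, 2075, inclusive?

49

December 6, 2074 is a Thursday.
That's 75 days from start to end, counting both.
75 = 7 × 10 + 5, so there are 10 full weeks plus 5 extra days.
Each full week contributes 5 weekdays (Mon–Fri): 10 × 5 = 50.
The 5 extra days are Thu, Fri, Sat, Sun, Mon — 3 of them qualify.
Total: 50 + 3 = 53.
Holidays: December 23, 2074 (Sun); December 29, 2074 (Sat); January 16, 2075 (Wed); January 22, 2075 (Tue); February 12, 2075 (Tue); February 13, 2075 (Wed).
4 of the 6 holidays fall on weekdays; the rest are weekends and were already excluded.
Business days: 53 − 4 = 49.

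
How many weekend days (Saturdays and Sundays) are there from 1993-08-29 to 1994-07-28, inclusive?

95

1993-08-29 is a Sunday.
The range spans 334 days (inclusive of both endpoints).
334 = 7 × 47 + 5, so there are 47 full weeks plus 5 extra days.
Each full week contributes 2 weekend days (Sat, Sun): 47 × 2 = 94.
The 5 extra days are Sunday, Monday, Tuesday, Wednesday, Thursday — 1 of them qualifies.
Total: 94 + 1 = 95.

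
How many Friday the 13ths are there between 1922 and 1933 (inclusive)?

Friday-the-13ths by year:
1922: Jan, Oct
1923: Apr, Jul
1924: Jun
1925: Feb, Mar, Nov
1926: Aug
1927: May
1928: Jan, Apr, Jul
1929: Sep, Dec
1930: Jun
1931: Feb, Mar, Nov
1932: May
1933: Jan, Oct

22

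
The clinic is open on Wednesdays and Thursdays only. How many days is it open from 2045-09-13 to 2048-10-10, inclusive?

322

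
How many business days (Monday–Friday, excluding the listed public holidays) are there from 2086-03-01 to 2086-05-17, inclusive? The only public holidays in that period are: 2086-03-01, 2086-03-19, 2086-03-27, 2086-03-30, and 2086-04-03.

52

2086-03-01 is a Friday.
That's 78 days from start to end, counting both.
78 = 7 × 11 + 1, so there are 11 full weeks plus 1 extra day.
Each full week contributes 5 weekdays (Mon–Fri): 11 × 5 = 55.
The 1 extra day is Friday — 1 of them qualifies.
Total: 55 + 1 = 56.
Holidays: 2086-03-01 (Fri); 2086-03-19 (Tue); 2086-03-27 (Wed); 2086-03-30 (Sat); 2086-04-03 (Wed).
4 of the 5 holidays fall on weekdays; the rest are weekends and were already excluded.
Business days: 56 − 4 = 52.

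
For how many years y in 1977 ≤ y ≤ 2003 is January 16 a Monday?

4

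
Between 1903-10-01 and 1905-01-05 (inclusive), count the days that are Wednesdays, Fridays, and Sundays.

1903-10-01 is a Thursday.
The range spans 463 days (inclusive of both endpoints).
463 = 7 × 66 + 1, so there are 66 full weeks plus 1 extra day.
Each full week contributes 3 days from the set (Wed, Fri, Sun): 66 × 3 = 198.
The 1 extra day is Thursday — none qualify.
Total: 198 + 0 = 198.

198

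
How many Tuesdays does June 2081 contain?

June 1, 2081 is a Sunday.
That's 30 days from start to end, counting both.
30 = 7 × 4 + 2, so there are 4 full weeks plus 2 extra days.
Each full week contributes one Tuesday: 4 so far.
The 2 extra days are Sunday, Monday — none qualify.
Total: 4 + 0 = 4.

4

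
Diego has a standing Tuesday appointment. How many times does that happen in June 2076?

5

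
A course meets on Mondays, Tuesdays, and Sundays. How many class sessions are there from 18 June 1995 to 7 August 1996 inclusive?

180

18 June 1995 is a Sunday.
That's 417 days from start to end, counting both.
417 = 7 × 59 + 4, so there are 59 full weeks plus 4 extra days.
Each full week contributes 3 days from the set (Mon, Tue, Sun): 59 × 3 = 177.
The 4 extra days are Sun, Mon, Tue, Wed — 3 of them qualify.
Total: 177 + 3 = 180.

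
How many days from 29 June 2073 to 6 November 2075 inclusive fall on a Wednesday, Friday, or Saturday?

369

29 June 2073 is a Thursday.
That's 861 days from start to end, counting both.
861 = 7 × 123, so the span is exactly 123 full weeks.
Each full week contributes 3 days from the set (Wed, Fri, Sat): 123 × 3 = 369.
Total: 369.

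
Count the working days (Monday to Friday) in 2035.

January 1, 2035 is a Monday.
The range spans 365 days (inclusive of both endpoints).
365 = 7 × 52 + 1, so there are 52 full weeks plus 1 extra day.
Each full week contributes 5 weekdays (Mon–Fri): 52 × 5 = 260.
The 1 extra day is Monday — 1 of them qualifies.
Total: 260 + 1 = 261.

261 weekdays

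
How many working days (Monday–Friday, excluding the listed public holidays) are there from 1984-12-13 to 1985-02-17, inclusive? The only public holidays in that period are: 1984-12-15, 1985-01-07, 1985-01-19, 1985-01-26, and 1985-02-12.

1984-12-13 is a Thursday.
The range spans 67 days (inclusive of both endpoints).
67 = 7 × 9 + 4, so there are 9 full weeks plus 4 extra days.
Each full week contributes 5 weekdays (Mon–Fri): 9 × 5 = 45.
The 4 extra days are Thu, Fri, Sat, Sun — 2 of them qualify.
Total: 45 + 2 = 47.
Holidays: 1984-12-15 (Sat); 1985-01-07 (Mon); 1985-01-19 (Sat); 1985-01-26 (Sat); 1985-02-12 (Tue).
2 of the 5 holidays fall on weekdays; the rest are weekends and were already excluded.
Business days: 47 − 2 = 45.

45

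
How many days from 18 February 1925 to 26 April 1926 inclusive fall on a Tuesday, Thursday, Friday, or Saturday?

247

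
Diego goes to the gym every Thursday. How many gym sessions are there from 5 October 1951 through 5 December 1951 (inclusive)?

8

5 October 1951 is a Friday.
The range spans 62 days (inclusive of both endpoints).
62 = 7 × 8 + 6, so there are 8 full weeks plus 6 extra days.
Each full week contributes one Thursday: 8 so far.
The 6 extra days are Friday, Saturday, Sunday, Monday, Tuesday, Wednesday — none qualify.
Total: 8 + 0 = 8.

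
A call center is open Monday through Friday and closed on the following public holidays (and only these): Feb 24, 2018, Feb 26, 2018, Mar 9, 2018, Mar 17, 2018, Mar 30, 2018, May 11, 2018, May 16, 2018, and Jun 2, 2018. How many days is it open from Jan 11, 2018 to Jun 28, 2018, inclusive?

Jan 11, 2018 is a Thursday.
From Jan 11, 2018 to Jun 28, 2018 is 169 days inclusive.
169 = 7 × 24 + 1, so there are 24 full weeks plus 1 extra day.
Each full week contributes 5 weekdays (Mon–Fri): 24 × 5 = 120.
The 1 extra day is Thu — 1 of them qualifies.
Total: 120 + 1 = 121.
Holidays: Feb 24, 2018 (Sat); Feb 26, 2018 (Mon); Mar 9, 2018 (Fri); Mar 17, 2018 (Sat); Mar 30, 2018 (Fri); May 11, 2018 (Fri); May 16, 2018 (Wed); Jun 2, 2018 (Sat).
5 of the 8 holidays fall on weekdays; the rest are weekends and were already excluded.
Business days: 121 − 5 = 116.

116 working days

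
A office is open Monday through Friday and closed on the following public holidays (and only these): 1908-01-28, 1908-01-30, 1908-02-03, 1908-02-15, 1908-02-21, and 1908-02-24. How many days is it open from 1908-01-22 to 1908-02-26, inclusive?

1908-01-22 is a Wednesday.
The range spans 36 days (inclusive of both endpoints).
36 = 7 × 5 + 1, so there are 5 full weeks plus 1 extra day.
Each full week contributes 5 weekdays (Mon–Fri): 5 × 5 = 25.
The 1 extra day is Wed — 1 of them qualifies.
Total: 25 + 1 = 26.
Holidays: 1908-01-28 (Tue); 1908-01-30 (Thu); 1908-02-03 (Mon); 1908-02-15 (Sat); 1908-02-21 (Fri); 1908-02-24 (Mon).
5 of the 6 holidays fall on weekdays; the rest are weekends and were already excluded.
Business days: 26 − 5 = 21.

21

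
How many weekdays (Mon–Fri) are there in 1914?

261

1 January 1914 is a Thursday.
That's 365 days from start to end, counting both.
365 = 7 × 52 + 1, so there are 52 full weeks plus 1 extra day.
Each full week contributes 5 weekdays (Mon–Fri): 52 × 5 = 260.
The 1 extra day is Thu — 1 of them qualifies.
Total: 260 + 1 = 261.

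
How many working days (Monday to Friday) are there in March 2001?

Mar 1, 2001 is a Thursday.
That's 31 days from start to end, counting both.
31 = 7 × 4 + 3, so there are 4 full weeks plus 3 extra days.
Each full week contributes 5 weekdays (Mon–Fri): 4 × 5 = 20.
The 3 extra days are Thursday, Friday, Saturday — 2 of them qualify.
Total: 20 + 2 = 22.

22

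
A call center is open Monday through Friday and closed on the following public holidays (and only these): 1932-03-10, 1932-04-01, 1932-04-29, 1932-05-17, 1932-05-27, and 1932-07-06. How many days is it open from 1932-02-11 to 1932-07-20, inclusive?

109

1932-02-11 is a Thursday.
That's 161 days from start to end, counting both.
161 = 7 × 23, so the span is exactly 23 full weeks.
Each full week contributes 5 weekdays (Mon–Fri): 23 × 5 = 115.
Holidays: 1932-03-10 (Thu); 1932-04-01 (Fri); 1932-04-29 (Fri); 1932-05-17 (Tue); 1932-05-27 (Fri); 1932-07-06 (Wed).
All 6 holidays fall on weekdays, so subtract 6.
Business days: 115 − 6 = 109.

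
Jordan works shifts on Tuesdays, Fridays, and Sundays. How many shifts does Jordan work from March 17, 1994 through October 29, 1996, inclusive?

411

March 17, 1994 is a Thursday.
From March 17, 1994 to October 29, 1996 is 958 days inclusive.
958 = 7 × 136 + 6, so there are 136 full weeks plus 6 extra days.
Each full week contributes 3 days from the set (Tue, Fri, Sun): 136 × 3 = 408.
The 6 extra days are Thu, Fri, Sat, Sun, Mon, Tue — 3 of them qualify.
Total: 408 + 3 = 411.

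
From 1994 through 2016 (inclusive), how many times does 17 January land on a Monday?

Day of week of January 17 in each year:
1994: Mon ✓, 1995: Tue, 1996: Wed, 1997: Fri, 1998: Sat, 1999: Sun, 2000: Mon ✓, 2001: Wed, 2002: Thu, 2003: Fri, 2004: Sat, 2005: Mon ✓, 2006: Tue, 2007: Wed, 2008: Thu, 2009: Sat, 2010: Sun, 2011: Mon ✓, 2012: Tue, 2013: Thu, 2014: Fri, 2015: Sat, 2016: Sun
Mondays: 1994, 2000, 2005, 2011.

4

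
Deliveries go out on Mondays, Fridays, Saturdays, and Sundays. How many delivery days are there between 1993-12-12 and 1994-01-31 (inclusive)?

1993-12-12 is a Sunday.
From 1993-12-12 to 1994-01-31 is 51 days inclusive.
51 = 7 × 7 + 2, so there are 7 full weeks plus 2 extra days.
Each full week contributes 4 days from the set (Mon, Fri, Sat, Sun): 7 × 4 = 28.
The 2 extra days are Sunday, Monday — 2 of them qualify.
Total: 28 + 2 = 30.

30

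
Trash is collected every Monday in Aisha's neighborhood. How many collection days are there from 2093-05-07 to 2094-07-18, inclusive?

62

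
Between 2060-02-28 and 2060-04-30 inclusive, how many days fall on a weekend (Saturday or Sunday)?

18

2060-02-28 is a Saturday.
From 2060-02-28 to 2060-04-30 is 63 days inclusive.
63 = 7 × 9, so the span is exactly 9 full weeks.
Each full week contributes 2 weekend days (Sat, Sun): 9 × 2 = 18.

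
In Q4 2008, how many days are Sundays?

October 1, 2008 is a Wednesday.
That's 92 days from start to end, counting both.
92 = 7 × 13 + 1, so there are 13 full weeks plus 1 extra day.
Each full week contributes one Sunday: 13 so far.
The 1 extra day is Wed — none qualify.
Total: 13 + 0 = 13.

13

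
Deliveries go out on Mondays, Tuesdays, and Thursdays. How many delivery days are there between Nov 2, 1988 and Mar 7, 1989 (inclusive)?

54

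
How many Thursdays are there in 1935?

52

1935-01-01 is a Tuesday.
The range spans 365 days (inclusive of both endpoints).
365 = 7 × 52 + 1, so there are 52 full weeks plus 1 extra day.
Each full week contributes one Thursday: 52 so far.
The 1 extra day is Tue — none qualify.
Total: 52 + 0 = 52.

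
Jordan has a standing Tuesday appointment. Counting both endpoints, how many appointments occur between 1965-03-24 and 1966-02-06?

1965-03-24 is a Wednesday.
The range spans 320 days (inclusive of both endpoints).
320 = 7 × 45 + 5, so there are 45 full weeks plus 5 extra days.
Each full week contributes one Tuesday: 45 so far.
The 5 extra days are Wednesday, Thursday, Friday, Saturday, Sunday — none qualify.
Total: 45 + 0 = 45.

45 Tuesdays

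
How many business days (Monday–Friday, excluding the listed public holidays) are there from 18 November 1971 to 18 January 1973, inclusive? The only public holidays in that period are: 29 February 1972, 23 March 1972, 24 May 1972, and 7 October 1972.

303

18 November 1971 is a Thursday.
From 18 November 1971 to 18 January 1973 is 428 days inclusive.
428 = 7 × 61 + 1, so there are 61 full weeks plus 1 extra day.
Each full week contributes 5 weekdays (Mon–Fri): 61 × 5 = 305.
The 1 extra day is Thu — 1 of them qualifies.
Total: 305 + 1 = 306.
Holidays: 29 February 1972 (Tue); 23 March 1972 (Thu); 24 May 1972 (Wed); 7 October 1972 (Sat).
3 of the 4 holidays fall on weekdays; the rest are weekends and were already excluded.
Business days: 306 − 3 = 303.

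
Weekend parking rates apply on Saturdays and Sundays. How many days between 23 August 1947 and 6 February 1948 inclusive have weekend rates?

48

23 August 1947 is a Saturday.
The range spans 168 days (inclusive of both endpoints).
168 = 7 × 24, so the span is exactly 24 full weeks.
Each full week contributes 2 weekend days (Sat, Sun): 24 × 2 = 48.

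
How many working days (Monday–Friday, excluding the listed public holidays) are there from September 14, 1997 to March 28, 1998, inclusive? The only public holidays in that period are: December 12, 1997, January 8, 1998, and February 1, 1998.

138 working days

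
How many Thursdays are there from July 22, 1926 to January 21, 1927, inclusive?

27

July 22, 1926 is a Thursday.
The range spans 184 days (inclusive of both endpoints).
184 = 7 × 26 + 2, so there are 26 full weeks plus 2 extra days.
Each full week contributes one Thursday: 26 so far.
The 2 extra days are Thu, Fri — 1 of them qualifies.
Total: 26 + 1 = 27.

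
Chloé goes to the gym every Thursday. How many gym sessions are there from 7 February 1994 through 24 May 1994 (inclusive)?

15 Thursdays

7 February 1994 is a Monday.
That's 107 days from start to end, counting both.
107 = 7 × 15 + 2, so there are 15 full weeks plus 2 extra days.
Each full week contributes one Thursday: 15 so far.
The 2 extra days are Mon, Tue — none qualify.
Total: 15 + 0 = 15.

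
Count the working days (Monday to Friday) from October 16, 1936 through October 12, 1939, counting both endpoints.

October 16, 1936 is a Friday.
The range spans 1092 days (inclusive of both endpoints).
1092 = 7 × 156, so the span is exactly 156 full weeks.
Each full week contributes 5 weekdays (Mon–Fri): 156 × 5 = 780.
Total: 780.

780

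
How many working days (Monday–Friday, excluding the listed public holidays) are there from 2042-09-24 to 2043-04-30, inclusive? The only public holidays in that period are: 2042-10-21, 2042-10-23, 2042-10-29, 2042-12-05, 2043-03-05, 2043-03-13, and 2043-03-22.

2042-09-24 is a Wednesday.
The range spans 219 days (inclusive of both endpoints).
219 = 7 × 31 + 2, so there are 31 full weeks plus 2 extra days.
Each full week contributes 5 weekdays (Mon–Fri): 31 × 5 = 155.
The 2 extra days are Wednesday, Thursday — 2 of them qualify.
Total: 155 + 2 = 157.
Holidays: 2042-10-21 (Tue); 2042-10-23 (Thu); 2042-10-29 (Wed); 2042-12-05 (Fri); 2043-03-05 (Thu); 2043-03-13 (Fri); 2043-03-22 (Sun).
6 of the 7 holidays fall on weekdays; the rest are weekends and were already excluded.
Business days: 157 − 6 = 151.

151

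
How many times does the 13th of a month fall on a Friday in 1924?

The 13th falls on a Friday when the month's 13th has weekday Fri.
Jan 13 is Sun; Feb 13 is Wed; Mar 13 is Thu; Apr 13 is Sun; May 13 is Tue; Jun 13 is Fri ✓; Jul 13 is Sun; Aug 13 is Wed; Sep 13 is Sat; Oct 13 is Mon; Nov 13 is Thu; Dec 13 is Sat.
Friday the 13ths: Jun.

1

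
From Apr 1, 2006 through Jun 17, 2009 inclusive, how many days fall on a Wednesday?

168 Wednesdays

Apr 1, 2006 is a Saturday.
The range spans 1174 days (inclusive of both endpoints).
1174 = 7 × 167 + 5, so there are 167 full weeks plus 5 extra days.
Each full week contributes one Wednesday: 167 so far.
The 5 extra days are Sat, Sun, Mon, Tue, Wed — 1 of them qualifies.
Total: 167 + 1 = 168.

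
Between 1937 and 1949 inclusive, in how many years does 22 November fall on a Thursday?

1

Day of week of November 22 in each year:
1937: Mon, 1938: Tue, 1939: Wed, 1940: Fri, 1941: Sat, 1942: Sun, 1943: Mon, 1944: Wed, 1945: Thu ✓, 1946: Fri, 1947: Sat, 1948: Mon, 1949: Tue
Thursdays: 1945.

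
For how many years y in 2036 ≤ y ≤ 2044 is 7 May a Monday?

Day of week of May 7 in each year:
2036: Wed, 2037: Thu, 2038: Fri, 2039: Sat, 2040: Mon ✓, 2041: Tue, 2042: Wed, 2043: Thu, 2044: Sat
Mondays: 2040.

1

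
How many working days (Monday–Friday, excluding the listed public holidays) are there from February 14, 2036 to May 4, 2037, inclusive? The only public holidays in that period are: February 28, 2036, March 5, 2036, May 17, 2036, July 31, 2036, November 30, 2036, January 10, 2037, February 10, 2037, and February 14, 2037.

314 working days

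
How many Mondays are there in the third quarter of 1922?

Jul 1, 1922 is a Saturday.
From Jul 1, 1922 to Sep 30, 1922 is 92 days inclusive.
92 = 7 × 13 + 1, so there are 13 full weeks plus 1 extra day.
Each full week contributes one Monday: 13 so far.
The 1 extra day is Saturday — none qualify.
Total: 13 + 0 = 13.

13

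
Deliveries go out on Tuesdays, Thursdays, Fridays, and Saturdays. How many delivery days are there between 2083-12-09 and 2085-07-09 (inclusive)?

2083-12-09 is a Thursday.
That's 579 days from start to end, counting both.
579 = 7 × 82 + 5, so there are 82 full weeks plus 5 extra days.
Each full week contributes 4 days from the set (Tue, Thu, Fri, Sat): 82 × 4 = 328.
The 5 extra days are Thu, Fri, Sat, Sun, Mon — 3 of them qualify.
Total: 328 + 3 = 331.

331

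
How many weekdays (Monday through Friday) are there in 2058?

Jan 1, 2058 is a Tuesday.
That's 365 days from start to end, counting both.
365 = 7 × 52 + 1, so there are 52 full weeks plus 1 extra day.
Each full week contributes 5 weekdays (Mon–Fri): 52 × 5 = 260.
The 1 extra day is Tue — 1 of them qualifies.
Total: 260 + 1 = 261.

261 weekdays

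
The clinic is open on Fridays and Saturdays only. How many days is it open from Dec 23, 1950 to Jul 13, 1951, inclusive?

58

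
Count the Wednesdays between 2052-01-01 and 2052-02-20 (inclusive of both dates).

7

2052-01-01 is a Monday.
The range spans 51 days (inclusive of both endpoints).
51 = 7 × 7 + 2, so there are 7 full weeks plus 2 extra days.
Each full week contributes one Wednesday: 7 so far.
The 2 extra days are Monday, Tuesday — none qualify.
Total: 7 + 0 = 7.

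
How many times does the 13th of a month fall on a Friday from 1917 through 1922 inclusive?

10

Friday-the-13ths by year:
1917: Apr, Jul
1918: Sep, Dec
1919: Jun
1920: Feb, Aug
1921: May
1922: Jan, Oct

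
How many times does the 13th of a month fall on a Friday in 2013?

2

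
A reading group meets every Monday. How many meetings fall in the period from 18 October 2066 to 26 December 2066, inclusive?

10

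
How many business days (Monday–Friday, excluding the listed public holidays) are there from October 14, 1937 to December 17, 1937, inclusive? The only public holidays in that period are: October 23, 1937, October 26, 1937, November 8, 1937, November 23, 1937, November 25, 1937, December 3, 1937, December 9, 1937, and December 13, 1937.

40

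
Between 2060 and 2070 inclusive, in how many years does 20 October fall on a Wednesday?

Day of week of October 20 in each year:
2060: Wed ✓, 2061: Thu, 2062: Fri, 2063: Sat, 2064: Mon, 2065: Tue, 2066: Wed ✓, 2067: Thu, 2068: Sat, 2069: Sun, 2070: Mon
Wednesdays: 2060, 2066.

2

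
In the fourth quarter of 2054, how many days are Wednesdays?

October 1, 2054 is a Thursday.
From October 1, 2054 to December 31, 2054 is 92 days inclusive.
92 = 7 × 13 + 1, so there are 13 full weeks plus 1 extra day.
Each full week contributes one Wednesday: 13 so far.
The 1 extra day is Thursday — none qualify.
Total: 13 + 0 = 13.

13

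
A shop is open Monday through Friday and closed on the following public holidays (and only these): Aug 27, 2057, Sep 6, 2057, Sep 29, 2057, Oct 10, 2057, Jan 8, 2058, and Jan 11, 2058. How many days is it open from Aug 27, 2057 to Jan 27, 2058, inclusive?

105 business days

Aug 27, 2057 is a Monday.
That's 154 days from start to end, counting both.
154 = 7 × 22, so the span is exactly 22 full weeks.
Each full week contributes 5 weekdays (Mon–Fri): 22 × 5 = 110.
Holidays: Aug 27, 2057 (Mon); Sep 6, 2057 (Thu); Sep 29, 2057 (Sat); Oct 10, 2057 (Wed); Jan 8, 2058 (Tue); Jan 11, 2058 (Fri).
5 of the 6 holidays fall on weekdays; the rest are weekends and were already excluded.
Business days: 110 − 5 = 105.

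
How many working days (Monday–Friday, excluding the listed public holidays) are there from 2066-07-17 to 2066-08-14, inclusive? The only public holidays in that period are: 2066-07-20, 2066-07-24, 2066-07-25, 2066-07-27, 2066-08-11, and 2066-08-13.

2066-07-17 is a Saturday.
That's 29 days from start to end, counting both.
29 = 7 × 4 + 1, so there are 4 full weeks plus 1 extra day.
Each full week contributes 5 weekdays (Mon–Fri): 4 × 5 = 20.
The 1 extra day is Sat — none qualify.
Total: 20 + 0 = 20.
Holidays: 2066-07-20 (Tue); 2066-07-24 (Sat); 2066-07-25 (Sun); 2066-07-27 (Tue); 2066-08-11 (Wed); 2066-08-13 (Fri).
4 of the 6 holidays fall on weekdays; the rest are weekends and were already excluded.
Business days: 20 − 4 = 16.

16 working days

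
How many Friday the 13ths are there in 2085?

The 13th falls on a Friday when the month's 13th has weekday Fri.
Jan 13 is Sat; Feb 13 is Tue; Mar 13 is Tue; Apr 13 is Fri ✓; May 13 is Sun; Jun 13 is Wed; Jul 13 is Fri ✓; Aug 13 is Mon; Sep 13 is Thu; Oct 13 is Sat; Nov 13 is Tue; Dec 13 is Thu.
Friday the 13ths: Apr, Jul.

2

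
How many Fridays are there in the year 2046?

52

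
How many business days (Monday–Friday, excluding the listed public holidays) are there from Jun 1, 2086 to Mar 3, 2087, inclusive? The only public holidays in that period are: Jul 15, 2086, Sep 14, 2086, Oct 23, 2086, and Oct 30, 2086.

193 business days

Jun 1, 2086 is a Saturday.
From Jun 1, 2086 to Mar 3, 2087 is 276 days inclusive.
276 = 7 × 39 + 3, so there are 39 full weeks plus 3 extra days.
Each full week contributes 5 weekdays (Mon–Fri): 39 × 5 = 195.
The 3 extra days are Saturday, Sunday, Monday — 1 of them qualifies.
Total: 195 + 1 = 196.
Holidays: Jul 15, 2086 (Mon); Sep 14, 2086 (Sat); Oct 23, 2086 (Wed); Oct 30, 2086 (Wed).
3 of the 4 holidays fall on weekdays; the rest are weekends and were already excluded.
Business days: 196 − 3 = 193.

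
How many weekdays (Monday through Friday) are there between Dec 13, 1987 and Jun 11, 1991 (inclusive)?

912 weekdays

Dec 13, 1987 is a Sunday.
That's 1277 days from start to end, counting both.
1277 = 7 × 182 + 3, so there are 182 full weeks plus 3 extra days.
Each full week contributes 5 weekdays (Mon–Fri): 182 × 5 = 910.
The 3 extra days are Sunday, Monday, Tuesday — 2 of them qualify.
Total: 910 + 2 = 912.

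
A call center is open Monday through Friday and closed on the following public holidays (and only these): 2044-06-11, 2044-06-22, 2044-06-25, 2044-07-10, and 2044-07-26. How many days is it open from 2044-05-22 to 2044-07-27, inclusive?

46

2044-05-22 is a Sunday.
From 2044-05-22 to 2044-07-27 is 67 days inclusive.
67 = 7 × 9 + 4, so there are 9 full weeks plus 4 extra days.
Each full week contributes 5 weekdays (Mon–Fri): 9 × 5 = 45.
The 4 extra days are Sun, Mon, Tue, Wed — 3 of them qualify.
Total: 45 + 3 = 48.
Holidays: 2044-06-11 (Sat); 2044-06-22 (Wed); 2044-06-25 (Sat); 2044-07-10 (Sun); 2044-07-26 (Tue).
2 of the 5 holidays fall on weekdays; the rest are weekends and were already excluded.
Business days: 48 − 2 = 46.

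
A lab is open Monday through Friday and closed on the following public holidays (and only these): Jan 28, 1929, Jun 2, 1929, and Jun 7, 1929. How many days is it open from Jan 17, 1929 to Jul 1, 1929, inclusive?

116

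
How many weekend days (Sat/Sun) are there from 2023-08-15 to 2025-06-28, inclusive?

2023-08-15 is a Tuesday.
From 2023-08-15 to 2025-06-28 is 684 days inclusive.
684 = 7 × 97 + 5, so there are 97 full weeks plus 5 extra days.
Each full week contributes 2 weekend days (Sat, Sun): 97 × 2 = 194.
The 5 extra days are Tuesday, Wednesday, Thursday, Friday, Saturday — 1 of them qualifies.
Total: 194 + 1 = 195.

195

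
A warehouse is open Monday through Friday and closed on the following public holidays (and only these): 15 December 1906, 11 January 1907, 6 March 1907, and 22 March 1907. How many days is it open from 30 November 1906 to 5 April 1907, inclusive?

88 working days

30 November 1906 is a Friday.
The range spans 127 days (inclusive of both endpoints).
127 = 7 × 18 + 1, so there are 18 full weeks plus 1 extra day.
Each full week contributes 5 weekdays (Mon–Fri): 18 × 5 = 90.
The 1 extra day is Friday — 1 of them qualifies.
Total: 90 + 1 = 91.
Holidays: 15 December 1906 (Sat); 11 January 1907 (Fri); 6 March 1907 (Wed); 22 March 1907 (Fri).
3 of the 4 holidays fall on weekdays; the rest are weekends and were already excluded.
Business days: 91 − 3 = 88.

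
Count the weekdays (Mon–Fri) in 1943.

1 January 1943 is a Friday.
The range spans 365 days (inclusive of both endpoints).
365 = 7 × 52 + 1, so there are 52 full weeks plus 1 extra day.
Each full week contributes 5 weekdays (Mon–Fri): 52 × 5 = 260.
The 1 extra day is Friday — 1 of them qualifies.
Total: 260 + 1 = 261.

261 weekdays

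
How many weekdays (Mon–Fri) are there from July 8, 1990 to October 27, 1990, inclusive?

80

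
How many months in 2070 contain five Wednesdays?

5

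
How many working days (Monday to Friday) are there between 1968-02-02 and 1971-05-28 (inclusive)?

866

1968-02-02 is a Friday.
The range spans 1212 days (inclusive of both endpoints).
1212 = 7 × 173 + 1, so there are 173 full weeks plus 1 extra day.
Each full week contributes 5 weekdays (Mon–Fri): 173 × 5 = 865.
The 1 extra day is Fri — 1 of them qualifies.
Total: 865 + 1 = 866.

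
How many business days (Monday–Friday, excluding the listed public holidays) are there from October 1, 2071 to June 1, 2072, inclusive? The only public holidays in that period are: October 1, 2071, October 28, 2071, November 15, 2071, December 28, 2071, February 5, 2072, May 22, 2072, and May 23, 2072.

October 1, 2071 is a Thursday.
The range spans 245 days (inclusive of both endpoints).
245 = 7 × 35, so the span is exactly 35 full weeks.
Each full week contributes 5 weekdays (Mon–Fri): 35 × 5 = 175.
Total: 175.
Holidays: October 1, 2071 (Thu); October 28, 2071 (Wed); November 15, 2071 (Sun); December 28, 2071 (Mon); February 5, 2072 (Fri); May 22, 2072 (Sun); May 23, 2072 (Mon).
5 of the 7 holidays fall on weekdays; the rest are weekends and were already excluded.
Business days: 175 − 5 = 170.

170 business days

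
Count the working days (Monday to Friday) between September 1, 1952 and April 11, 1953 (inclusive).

160 weekdays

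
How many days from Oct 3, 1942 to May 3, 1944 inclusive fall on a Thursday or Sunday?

Oct 3, 1942 is a Saturday.
That's 579 days from start to end, counting both.
579 = 7 × 82 + 5, so there are 82 full weeks plus 5 extra days.
Each full week contributes 2 days from the set (Thu, Sun): 82 × 2 = 164.
The 5 extra days are Sat, Sun, Mon, Tue, Wed — 1 of them qualifies.
Total: 164 + 1 = 165.

165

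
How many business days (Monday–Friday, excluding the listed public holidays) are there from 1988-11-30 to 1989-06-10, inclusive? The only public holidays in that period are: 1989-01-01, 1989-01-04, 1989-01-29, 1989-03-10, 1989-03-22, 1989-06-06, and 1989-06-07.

133 business days

1988-11-30 is a Wednesday.
From 1988-11-30 to 1989-06-10 is 193 days inclusive.
193 = 7 × 27 + 4, so there are 27 full weeks plus 4 extra days.
Each full week contributes 5 weekdays (Mon–Fri): 27 × 5 = 135.
The 4 extra days are Wednesday, Thursday, Friday, Saturday — 3 of them qualify.
Total: 135 + 3 = 138.
Holidays: 1989-01-01 (Sun); 1989-01-04 (Wed); 1989-01-29 (Sun); 1989-03-10 (Fri); 1989-03-22 (Wed); 1989-06-06 (Tue); 1989-06-07 (Wed).
5 of the 7 holidays fall on weekdays; the rest are weekends and were already excluded.
Business days: 138 − 5 = 133.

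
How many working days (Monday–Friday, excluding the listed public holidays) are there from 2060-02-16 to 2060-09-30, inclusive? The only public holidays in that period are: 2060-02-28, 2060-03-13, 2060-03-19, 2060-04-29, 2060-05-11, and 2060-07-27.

160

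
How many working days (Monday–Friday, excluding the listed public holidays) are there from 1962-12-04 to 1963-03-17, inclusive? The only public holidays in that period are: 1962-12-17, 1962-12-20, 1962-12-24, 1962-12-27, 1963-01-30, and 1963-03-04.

1962-12-04 is a Tuesday.
That's 104 days from start to end, counting both.
104 = 7 × 14 + 6, so there are 14 full weeks plus 6 extra days.
Each full week contributes 5 weekdays (Mon–Fri): 14 × 5 = 70.
The 6 extra days are Tuesday, Wednesday, Thursday, Friday, Saturday, Sunday — 4 of them qualify.
Total: 70 + 4 = 74.
Holidays: 1962-12-17 (Mon); 1962-12-20 (Thu); 1962-12-24 (Mon); 1962-12-27 (Thu); 1963-01-30 (Wed); 1963-03-04 (Mon).
All 6 holidays fall on weekdays, so subtract 6.
Business days: 74 − 6 = 68.

68 working days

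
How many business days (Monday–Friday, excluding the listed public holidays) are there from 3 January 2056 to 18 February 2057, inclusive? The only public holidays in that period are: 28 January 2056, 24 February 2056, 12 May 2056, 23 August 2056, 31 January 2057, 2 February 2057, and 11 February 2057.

289 business days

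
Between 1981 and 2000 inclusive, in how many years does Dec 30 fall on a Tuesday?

2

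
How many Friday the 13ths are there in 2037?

The 13th falls on a Friday when the month's 13th has weekday Fri.
Jan 13 is Tue; Feb 13 is Fri ✓; Mar 13 is Fri ✓; Apr 13 is Mon; May 13 is Wed; Jun 13 is Sat; Jul 13 is Mon; Aug 13 is Thu; Sep 13 is Sun; Oct 13 is Tue; Nov 13 is Fri ✓; Dec 13 is Sun.
Friday the 13ths: Feb, Mar, Nov.

3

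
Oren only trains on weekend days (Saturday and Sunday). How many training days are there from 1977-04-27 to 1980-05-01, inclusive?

1977-04-27 is a Wednesday.
That's 1101 days from start to end, counting both.
1101 = 7 × 157 + 2, so there are 157 full weeks plus 2 extra days.
Each full week contributes 2 weekend days (Sat, Sun): 157 × 2 = 314.
The 2 extra days are Wednesday, Thursday — none qualify.
Total: 314 + 0 = 314.

314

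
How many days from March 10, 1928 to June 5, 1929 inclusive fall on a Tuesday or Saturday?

130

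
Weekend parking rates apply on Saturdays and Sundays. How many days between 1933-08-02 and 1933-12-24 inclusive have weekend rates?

1933-08-02 is a Wednesday.
That's 145 days from start to end, counting both.
145 = 7 × 20 + 5, so there are 20 full weeks plus 5 extra days.
Each full week contributes 2 weekend days (Sat, Sun): 20 × 2 = 40.
The 5 extra days are Wed, Thu, Fri, Sat, Sun — 2 of them qualify.
Total: 40 + 2 = 42.

42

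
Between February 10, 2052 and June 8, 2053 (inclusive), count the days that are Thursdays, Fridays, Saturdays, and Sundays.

February 10, 2052 is a Saturday.
From February 10, 2052 to June 8, 2053 is 485 days inclusive.
485 = 7 × 69 + 2, so there are 69 full weeks plus 2 extra days.
Each full week contributes 4 days from the set (Thu, Fri, Sat, Sun): 69 × 4 = 276.
The 2 extra days are Sat, Sun — 2 of them qualify.
Total: 276 + 2 = 278.

278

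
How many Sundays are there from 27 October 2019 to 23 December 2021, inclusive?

113 Sundays

27 October 2019 is a Sunday.
The range spans 789 days (inclusive of both endpoints).
789 = 7 × 112 + 5, so there are 112 full weeks plus 5 extra days.
Each full week contributes one Sunday: 112 so far.
The 5 extra days are Sun, Mon, Tue, Wed, Thu — 1 of them qualifies.
Total: 112 + 1 = 113.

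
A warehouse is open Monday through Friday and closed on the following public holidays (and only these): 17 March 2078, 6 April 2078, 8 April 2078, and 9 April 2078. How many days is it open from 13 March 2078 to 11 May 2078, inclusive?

40

13 March 2078 is a Sunday.
From 13 March 2078 to 11 May 2078 is 60 days inclusive.
60 = 7 × 8 + 4, so there are 8 full weeks plus 4 extra days.
Each full week contributes 5 weekdays (Mon–Fri): 8 × 5 = 40.
The 4 extra days are Sun, Mon, Tue, Wed — 3 of them qualify.
Total: 40 + 3 = 43.
Holidays: 17 March 2078 (Thu); 6 April 2078 (Wed); 8 April 2078 (Fri); 9 April 2078 (Sat).
3 of the 4 holidays fall on weekdays; the rest are weekends and were already excluded.
Business days: 43 − 3 = 40.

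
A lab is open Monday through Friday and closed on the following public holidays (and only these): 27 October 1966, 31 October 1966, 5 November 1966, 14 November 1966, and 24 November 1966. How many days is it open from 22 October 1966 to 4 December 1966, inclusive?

22 October 1966 is a Saturday.
The range spans 44 days (inclusive of both endpoints).
44 = 7 × 6 + 2, so there are 6 full weeks plus 2 extra days.
Each full week contributes 5 weekdays (Mon–Fri): 6 × 5 = 30.
The 2 extra days are Sat, Sun — none qualify.
Total: 30 + 0 = 30.
Holidays: 27 October 1966 (Thu); 31 October 1966 (Mon); 5 November 1966 (Sat); 14 November 1966 (Mon); 24 November 1966 (Thu).
4 of the 5 holidays fall on weekdays; the rest are weekends and were already excluded.
Business days: 30 − 4 = 26.

26 working days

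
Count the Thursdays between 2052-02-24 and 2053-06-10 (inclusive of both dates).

67

2052-02-24 is a Saturday.
The range spans 473 days (inclusive of both endpoints).
473 = 7 × 67 + 4, so there are 67 full weeks plus 4 extra days.
Each full week contributes one Thursday: 67 so far.
The 4 extra days are Sat, Sun, Mon, Tue — none qualify.
Total: 67 + 0 = 67.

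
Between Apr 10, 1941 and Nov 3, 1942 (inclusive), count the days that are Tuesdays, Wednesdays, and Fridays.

Apr 10, 1941 is a Thursday.
That's 573 days from start to end, counting both.
573 = 7 × 81 + 6, so there are 81 full weeks plus 6 extra days.
Each full week contributes 3 days from the set (Tue, Wed, Fri): 81 × 3 = 243.
The 6 extra days are Thu, Fri, Sat, Sun, Mon, Tue — 2 of them qualify.
Total: 243 + 2 = 245.

245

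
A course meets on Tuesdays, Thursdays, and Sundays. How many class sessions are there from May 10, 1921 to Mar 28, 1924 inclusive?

452

May 10, 1921 is a Tuesday.
The range spans 1054 days (inclusive of both endpoints).
1054 = 7 × 150 + 4, so there are 150 full weeks plus 4 extra days.
Each full week contributes 3 days from the set (Tue, Thu, Sun): 150 × 3 = 450.
The 4 extra days are Tuesday, Wednesday, Thursday, Friday — 2 of them qualify.
Total: 450 + 2 = 452.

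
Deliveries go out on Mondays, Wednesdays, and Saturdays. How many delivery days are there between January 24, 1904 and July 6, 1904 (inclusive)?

January 24, 1904 is a Sunday.
From January 24, 1904 to July 6, 1904 is 165 days inclusive.
165 = 7 × 23 + 4, so there are 23 full weeks plus 4 extra days.
Each full week contributes 3 days from the set (Mon, Wed, Sat): 23 × 3 = 69.
The 4 extra days are Sun, Mon, Tue, Wed — 2 of them qualify.
Total: 69 + 2 = 71.

71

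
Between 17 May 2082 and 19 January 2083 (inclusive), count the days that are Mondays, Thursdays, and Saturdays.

106

17 May 2082 is a Sunday.
From 17 May 2082 to 19 January 2083 is 248 days inclusive.
248 = 7 × 35 + 3, so there are 35 full weeks plus 3 extra days.
Each full week contributes 3 days from the set (Mon, Thu, Sat): 35 × 3 = 105.
The 3 extra days are Sun, Mon, Tue — 1 of them qualifies.
Total: 105 + 1 = 106.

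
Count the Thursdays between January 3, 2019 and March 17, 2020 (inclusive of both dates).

January 3, 2019 is a Thursday.
From January 3, 2019 to March 17, 2020 is 440 days inclusive.
440 = 7 × 62 + 6, so there are 62 full weeks plus 6 extra days.
Each full week contributes one Thursday: 62 so far.
The 6 extra days are Thu, Fri, Sat, Sun, Mon, Tue — 1 of them qualifies.
Total: 62 + 1 = 63.

63 Thursdays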